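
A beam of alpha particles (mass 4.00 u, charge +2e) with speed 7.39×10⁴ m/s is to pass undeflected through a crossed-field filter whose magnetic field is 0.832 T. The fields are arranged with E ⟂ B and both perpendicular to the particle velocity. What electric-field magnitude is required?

E = 6.15×10⁴ V/m

For straight-line motion qE = qvB, so E = vB.
E = 7.39×10⁴ × 0.832 = 6.15×10⁴ V/m.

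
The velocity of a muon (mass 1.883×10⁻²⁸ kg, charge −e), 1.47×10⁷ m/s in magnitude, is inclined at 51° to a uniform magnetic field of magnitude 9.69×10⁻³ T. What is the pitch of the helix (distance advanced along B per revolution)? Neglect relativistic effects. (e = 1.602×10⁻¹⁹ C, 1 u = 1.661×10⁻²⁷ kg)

v∥ = v cosθ = 1.47×10⁷·cos51° ≈ 9.251×10⁶ m/s.
T = 2πm/(|q|B) = 2π(1.883×10⁻²⁸)/((1.602×10⁻¹⁹)(9.69×10⁻³)) ≈ 7.622×10⁻⁷ s.
pitch = v∥ T = (9.251×10⁶)(7.622×10⁻⁷) ≈ 7.05 m.

p ≈ 7.05 m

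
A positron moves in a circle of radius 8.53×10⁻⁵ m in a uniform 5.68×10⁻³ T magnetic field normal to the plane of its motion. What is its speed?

v ≈ 8.52×10⁴ m/s

From |q|vB = mv²/r, v = |q|Br/m.
v = (1.602×10⁻¹⁹)(5.68×10⁻³)(8.53×10⁻⁵)/9.109×10⁻³¹ ≈ 8.52×10⁴ m/s.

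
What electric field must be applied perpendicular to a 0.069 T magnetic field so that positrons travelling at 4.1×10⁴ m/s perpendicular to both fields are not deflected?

For straight-line motion qE = qvB, so E = vB.
E = 4.1×10⁴ × 0.069 = 2800 V/m.

E = 2800 V/m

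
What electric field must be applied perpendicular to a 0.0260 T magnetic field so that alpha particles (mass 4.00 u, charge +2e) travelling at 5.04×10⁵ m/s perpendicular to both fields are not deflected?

For straight-line motion qE = qvB, so E = vB.
E = 5.04×10⁵ × 0.0260 = 1.31×10⁴ V/m.

E = 1.31×10⁴ V/m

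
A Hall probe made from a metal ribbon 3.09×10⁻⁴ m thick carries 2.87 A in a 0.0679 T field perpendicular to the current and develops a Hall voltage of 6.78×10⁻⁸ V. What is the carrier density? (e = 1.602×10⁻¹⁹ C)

From V_H = IB/(n e t), n = IB/(V_H e t).
n = (2.87)(0.0679)/((6.78×10⁻⁸)(1.602×10⁻¹⁹)(3.09×10⁻⁴)) ≈ 5.81×10²⁸ m⁻³.

n ≈ 5.81×10²⁸ m⁻³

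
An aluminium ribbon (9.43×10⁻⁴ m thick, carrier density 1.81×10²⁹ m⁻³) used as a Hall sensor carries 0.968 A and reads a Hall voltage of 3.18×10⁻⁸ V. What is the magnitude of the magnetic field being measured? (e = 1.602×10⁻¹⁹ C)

B ≈ 0.898 T

From V_H = IB/(n e t), B = V_H n e t / I.
B = (3.18×10⁻⁸)(1.81×10²⁹)(1.602×10⁻¹⁹)(9.43×10⁻⁴)/0.968 ≈ 0.898 T.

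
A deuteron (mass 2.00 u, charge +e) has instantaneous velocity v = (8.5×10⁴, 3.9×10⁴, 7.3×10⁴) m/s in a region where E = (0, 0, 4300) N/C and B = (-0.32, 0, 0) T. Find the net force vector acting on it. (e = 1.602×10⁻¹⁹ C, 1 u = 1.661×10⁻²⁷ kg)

v×B = (0, -2.34×10⁴, 1.25×10⁴) N/C.
E + v×B = (0, -2.34×10⁴, 1.68×10⁴) N/C.
F = q(E + v×B) = (1.602×10⁻¹⁹ C)·(0, -2.34×10⁴, 1.68×10⁴) = (0, -3.74×10⁻¹⁵, 2.69×10⁻¹⁵) N.

F ≈ (0, -3.74×10⁻¹⁵, 2.69×10⁻¹⁵) N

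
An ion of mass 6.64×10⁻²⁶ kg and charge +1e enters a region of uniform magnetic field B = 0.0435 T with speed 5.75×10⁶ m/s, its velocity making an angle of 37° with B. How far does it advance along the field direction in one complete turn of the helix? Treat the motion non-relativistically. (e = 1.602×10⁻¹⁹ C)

p ≈ 275 m

v∥ = v cosθ = 5.75×10⁶·cos37° ≈ 4.592×10⁶ m/s.
T = 2πm/(|q|B) = 2π(6.64×10⁻²⁶)/((1.602×10⁻¹⁹)(0.0435)) ≈ 5.987×10⁻⁵ s.
pitch = v∥ T = (4.592×10⁶)(5.987×10⁻⁵) ≈ 275 m.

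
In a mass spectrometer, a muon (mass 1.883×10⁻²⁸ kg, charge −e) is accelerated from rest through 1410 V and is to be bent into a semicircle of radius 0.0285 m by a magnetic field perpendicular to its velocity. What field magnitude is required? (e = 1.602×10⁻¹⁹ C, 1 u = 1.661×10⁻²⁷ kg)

B ≈ 0.0639 T

v = √(2|q|V/m) = √(2·1.602×10⁻¹⁹·1410/1.883×10⁻²⁸) ≈ 1.549×10⁶ m/s.
B = mv/(|q|r) = (1.883×10⁻²⁸)(1.549×10⁶)/((1.602×10⁻¹⁹)(0.0285)) ≈ 0.0639 T.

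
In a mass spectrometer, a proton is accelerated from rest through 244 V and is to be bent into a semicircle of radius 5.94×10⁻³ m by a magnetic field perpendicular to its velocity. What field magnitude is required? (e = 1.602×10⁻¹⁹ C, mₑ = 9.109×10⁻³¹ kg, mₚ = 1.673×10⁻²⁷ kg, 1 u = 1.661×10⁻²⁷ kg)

B ≈ 0.380 T

v = √(2|q|V/m) = √(2·1.602×10⁻¹⁹·244/1.673×10⁻²⁷) ≈ 2.162×10⁵ m/s.
B = mv/(|q|r) = (1.673×10⁻²⁷)(2.162×10⁵)/((1.602×10⁻¹⁹)(5.94×10⁻³)) ≈ 0.380 T.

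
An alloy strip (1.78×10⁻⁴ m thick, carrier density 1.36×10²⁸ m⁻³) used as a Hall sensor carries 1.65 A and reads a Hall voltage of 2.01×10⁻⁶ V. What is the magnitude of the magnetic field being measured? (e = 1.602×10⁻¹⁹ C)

B ≈ 0.472 T

From V_H = IB/(n e t), B = V_H n e t / I.
B = (2.01×10⁻⁶)(1.36×10²⁸)(1.602×10⁻¹⁹)(1.78×10⁻⁴)/1.65 ≈ 0.472 T.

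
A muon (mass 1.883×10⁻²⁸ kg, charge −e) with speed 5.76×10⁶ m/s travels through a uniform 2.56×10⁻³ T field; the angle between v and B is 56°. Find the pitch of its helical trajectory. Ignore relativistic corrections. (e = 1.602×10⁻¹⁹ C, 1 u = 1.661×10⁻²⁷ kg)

p ≈ 9.29 m

v∥ = v cosθ = 5.76×10⁶·cos56° ≈ 3.221×10⁶ m/s.
T = 2πm/(|q|B) = 2π(1.883×10⁻²⁸)/((1.602×10⁻¹⁹)(2.56×10⁻³)) ≈ 2.885×10⁻⁶ s.
pitch = v∥ T = (3.221×10⁶)(2.885×10⁻⁶) ≈ 9.29 m.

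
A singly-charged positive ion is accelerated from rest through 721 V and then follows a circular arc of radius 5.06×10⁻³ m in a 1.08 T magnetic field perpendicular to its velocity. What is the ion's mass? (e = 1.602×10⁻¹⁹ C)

Combine |q|V = ½mv² and r = mv/(|q|B): eliminate v to get m = qB²r²/(2V).
m = (1.602×10⁻¹⁹)(1.08)²(5.06×10⁻³)²/(2·721) ≈ 3.32×10⁻²⁷ kg.

m ≈ 3.32×10⁻²⁷ kg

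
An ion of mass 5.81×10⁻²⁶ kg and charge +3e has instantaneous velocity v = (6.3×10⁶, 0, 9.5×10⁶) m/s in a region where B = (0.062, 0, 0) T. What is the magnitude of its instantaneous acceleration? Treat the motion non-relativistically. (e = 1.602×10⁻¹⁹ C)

|a| ≈ 4.87×10¹² m/s²

v×B = (0, 5.89×10⁵, 0) N/C.
F = q v×B = (4.806×10⁻¹⁹ C)·(0, 5.89×10⁵, 0) = (0, 2.83×10⁻¹³, 0) N.
|a| = |F|/m = 2.831×10⁻¹³/5.81×10⁻²⁶ ≈ 4.87×10¹² m/s².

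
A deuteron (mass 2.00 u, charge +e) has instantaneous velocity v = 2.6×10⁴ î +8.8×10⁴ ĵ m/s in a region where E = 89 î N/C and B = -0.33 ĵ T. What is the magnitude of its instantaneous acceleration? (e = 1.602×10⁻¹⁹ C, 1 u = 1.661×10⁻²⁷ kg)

v×B = (0, 0, -8580) N/C.
E + v×B = (89.0, 0, -8580) N/C.
F = q(E + v×B) = (1.602×10⁻¹⁹ C)·(89.0, 0, -8580) = (1.43×10⁻¹⁷, 0, -1.37×10⁻¹⁵) N.
|a| = |F|/m = 1.375×10⁻¹⁵/3.322×10⁻²⁷ ≈ 4.14×10¹¹ m/s².

|a| ≈ 4.14×10¹¹ m/s²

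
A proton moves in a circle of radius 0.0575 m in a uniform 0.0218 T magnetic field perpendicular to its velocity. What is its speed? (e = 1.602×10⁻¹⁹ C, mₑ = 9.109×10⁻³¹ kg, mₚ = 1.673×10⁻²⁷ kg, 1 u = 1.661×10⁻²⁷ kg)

v ≈ 1.20×10⁵ m/s

From |q|vB = mv²/r, v = |q|Br/m.
v = (1.602×10⁻¹⁹)(0.0218)(0.0575)/1.673×10⁻²⁷ ≈ 1.20×10⁵ m/s.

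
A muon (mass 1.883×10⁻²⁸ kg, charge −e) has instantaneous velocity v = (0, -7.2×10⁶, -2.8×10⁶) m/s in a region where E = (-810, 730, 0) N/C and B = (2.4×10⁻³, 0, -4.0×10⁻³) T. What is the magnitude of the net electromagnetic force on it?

v×B = (2.88×10⁴, -6720, 1.73×10⁴) N/C.
E + v×B = (2.80×10⁴, -5990, 1.73×10⁴) N/C.
F = q(E + v×B) = (−1.602×10⁻¹⁹ C)·(2.80×10⁴, -5990, 1.73×10⁴) = (-4.48×10⁻¹⁵, 9.60×10⁻¹⁶, -2.77×10⁻¹⁵) N.
|F| = 5.36×10⁻¹⁵ N.

|F| ≈ 5.36×10⁻¹⁵ N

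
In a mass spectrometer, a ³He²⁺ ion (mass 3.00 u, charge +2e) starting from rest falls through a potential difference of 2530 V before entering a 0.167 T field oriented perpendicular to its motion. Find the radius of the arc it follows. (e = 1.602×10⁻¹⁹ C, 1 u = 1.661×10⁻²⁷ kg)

r ≈ 0.0531 m

Acceleration: |q|V = ½mv² ⇒ v = √(2|q|V/m) = √(2·3.204×10⁻¹⁹·2530/4.983×10⁻²⁷) ≈ 5.704×10⁵ m/s.
In the field: r = mv/(|q|B) = (4.983×10⁻²⁷)(5.704×10⁵)/((3.204×10⁻¹⁹)(0.167)) ≈ 0.0531 m.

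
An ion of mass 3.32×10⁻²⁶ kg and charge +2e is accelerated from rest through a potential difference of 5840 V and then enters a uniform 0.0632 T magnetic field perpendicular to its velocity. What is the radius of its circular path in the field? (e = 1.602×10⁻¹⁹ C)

Acceleration: |q|V = ½mv² ⇒ v = √(2|q|V/m) = √(2·3.204×10⁻¹⁹·5840/3.32×10⁻²⁶) ≈ 3.357×10⁵ m/s.
In the field: r = mv/(|q|B) = (3.32×10⁻²⁶)(3.357×10⁵)/((3.204×10⁻¹⁹)(0.0632)) ≈ 0.550 m.

r ≈ 0.550 m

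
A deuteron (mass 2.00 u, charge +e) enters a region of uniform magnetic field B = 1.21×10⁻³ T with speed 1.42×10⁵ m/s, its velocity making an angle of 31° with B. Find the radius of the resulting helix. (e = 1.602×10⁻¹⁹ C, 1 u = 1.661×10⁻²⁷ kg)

v⊥ = v sinθ = 1.42×10⁵·sin31° ≈ 7.314×10⁴ m/s.
r = m v⊥/(|q|B) = (3.322×10⁻²⁷)(7.314×10⁴)/((1.602×10⁻¹⁹)(1.21×10⁻³)) ≈ 1.25 m.

r ≈ 1.25 m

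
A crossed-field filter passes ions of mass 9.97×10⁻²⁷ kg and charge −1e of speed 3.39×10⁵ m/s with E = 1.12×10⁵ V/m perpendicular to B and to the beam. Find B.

Balance of forces in the selector: qE = qvB ⇒ B = E/v.
B = 1.12×10⁵/3.39×10⁵ = 0.330 T.

B = 0.330 T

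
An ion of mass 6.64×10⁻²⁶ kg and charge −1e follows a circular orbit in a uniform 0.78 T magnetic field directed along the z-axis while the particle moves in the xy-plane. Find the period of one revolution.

The cyclotron period depends only on m, q, B: T = 2πm/(|q|B).
T = 2π(6.64×10⁻²⁶)/((1.602×10⁻¹⁹)(0.78)) ≈ 3.3×10⁻⁶ s.

T ≈ 3.3×10⁻⁶ s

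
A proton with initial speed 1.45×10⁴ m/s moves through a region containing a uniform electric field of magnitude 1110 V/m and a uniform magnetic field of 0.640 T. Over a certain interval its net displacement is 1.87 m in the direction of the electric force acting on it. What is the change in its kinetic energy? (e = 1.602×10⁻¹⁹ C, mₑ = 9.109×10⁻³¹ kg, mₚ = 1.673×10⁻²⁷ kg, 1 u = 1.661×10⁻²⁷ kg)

ΔKE ≈ 3.33×10⁻¹⁶ J

The magnetic force is always ⟂ v and does no work; only the electric force changes KE.
ΔKE = F_E · d = |q|E d = (1.602×10⁻¹⁹)(1110)(1.87) ≈ 3.33×10⁻¹⁶ J.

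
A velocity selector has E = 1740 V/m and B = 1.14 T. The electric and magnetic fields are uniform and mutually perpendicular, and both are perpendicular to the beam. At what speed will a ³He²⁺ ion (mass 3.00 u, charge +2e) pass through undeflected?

Zero net Lorentz force requires |qE| = |q v×B|, i.e. E = vB.
v = E/B = 1740/1.14 = 1530 m/s.

v = 1530 m/s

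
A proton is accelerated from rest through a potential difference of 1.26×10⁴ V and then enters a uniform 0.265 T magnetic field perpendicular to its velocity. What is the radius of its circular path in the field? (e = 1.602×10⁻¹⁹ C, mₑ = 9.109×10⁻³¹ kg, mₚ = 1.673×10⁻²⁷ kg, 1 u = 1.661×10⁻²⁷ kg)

Acceleration: |q|V = ½mv² ⇒ v = √(2|q|V/m) = √(2·1.602×10⁻¹⁹·1.26×10⁴/1.673×10⁻²⁷) ≈ 1.553×10⁶ m/s.
In the field: r = mv/(|q|B) = (1.673×10⁻²⁷)(1.553×10⁶)/((1.602×10⁻¹⁹)(0.265)) ≈ 0.0612 m.

r ≈ 0.0612 m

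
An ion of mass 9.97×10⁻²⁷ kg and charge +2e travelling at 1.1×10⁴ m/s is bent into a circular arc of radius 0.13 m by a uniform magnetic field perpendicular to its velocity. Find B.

B ≈ 2.6×10⁻³ T

From |q|vB = mv²/r, B = mv/(|q|r).
B = (9.97×10⁻²⁷)(1.1×10⁴)/((3.204×10⁻¹⁹)(0.13)) ≈ 2.6×10⁻³ T.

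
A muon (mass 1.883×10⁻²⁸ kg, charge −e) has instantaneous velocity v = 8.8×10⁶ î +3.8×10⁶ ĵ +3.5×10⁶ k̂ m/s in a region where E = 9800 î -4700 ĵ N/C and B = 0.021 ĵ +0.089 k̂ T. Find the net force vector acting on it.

F ≈ (-4.40×10⁻¹⁴, 1.26×10⁻¹³, -2.96×10⁻¹⁴) N

v×B = (2.65×10⁵, -7.83×10⁵, 1.85×10⁵) N/C.
E + v×B = (2.74×10⁵, -7.88×10⁵, 1.85×10⁵) N/C.
F = q(E + v×B) = (−1.602×10⁻¹⁹ C)·(2.74×10⁵, -7.88×10⁵, 1.85×10⁵) = (-4.40×10⁻¹⁴, 1.26×10⁻¹³, -2.96×10⁻¹⁴) N.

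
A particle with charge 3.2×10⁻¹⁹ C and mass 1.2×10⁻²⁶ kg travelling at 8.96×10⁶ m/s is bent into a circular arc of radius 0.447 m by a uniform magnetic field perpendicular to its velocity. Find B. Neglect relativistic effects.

B ≈ 0.752 T

From |q|vB = mv²/r, B = mv/(|q|r).
B = (1.2×10⁻²⁶)(8.96×10⁶)/((3.2×10⁻¹⁹)(0.447)) ≈ 0.752 T.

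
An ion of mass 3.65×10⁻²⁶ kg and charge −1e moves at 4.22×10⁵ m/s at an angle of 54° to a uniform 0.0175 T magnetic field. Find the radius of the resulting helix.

r ≈ 4.44 m

v⊥ = v sinθ = 4.22×10⁵·sin54° ≈ 3.414×10⁵ m/s.
r = m v⊥/(|q|B) = (3.65×10⁻²⁶)(3.414×10⁵)/((1.602×10⁻¹⁹)(0.0175)) ≈ 4.44 m.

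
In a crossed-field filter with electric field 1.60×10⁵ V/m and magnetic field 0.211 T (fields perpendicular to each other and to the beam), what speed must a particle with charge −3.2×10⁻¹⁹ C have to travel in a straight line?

For undeflected motion the electric and magnetic forces balance: qE = qvB.
v = E/B = 1.60×10⁵/0.211 = 7.58×10⁵ m/s.

v = 7.58×10⁵ m/s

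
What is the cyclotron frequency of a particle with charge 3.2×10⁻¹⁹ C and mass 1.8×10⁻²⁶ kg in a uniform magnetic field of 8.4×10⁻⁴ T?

f = |q|B/(2πm).
f = (3.2×10⁻¹⁹)(8.4×10⁻⁴)/(2π·1.8×10⁻²⁶) ≈ 2400 Hz.

f ≈ 2400 Hz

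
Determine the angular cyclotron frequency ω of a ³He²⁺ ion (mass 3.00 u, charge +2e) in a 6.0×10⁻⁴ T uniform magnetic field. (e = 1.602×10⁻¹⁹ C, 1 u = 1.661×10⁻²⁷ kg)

ω ≈ 3.9×10⁴ rad/s

ω = |q|B/m.
ω = (3.204×10⁻¹⁹)(6.0×10⁻⁴)/4.983×10⁻²⁷ ≈ 3.9×10⁴ rad/s.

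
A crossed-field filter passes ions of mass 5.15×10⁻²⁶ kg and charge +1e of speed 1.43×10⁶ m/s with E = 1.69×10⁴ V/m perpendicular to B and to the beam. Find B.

Balance of forces in the selector: qE = qvB ⇒ B = E/v.
B = 1.69×10⁴/1.43×10⁶ = 0.0118 T.

B = 0.0118 T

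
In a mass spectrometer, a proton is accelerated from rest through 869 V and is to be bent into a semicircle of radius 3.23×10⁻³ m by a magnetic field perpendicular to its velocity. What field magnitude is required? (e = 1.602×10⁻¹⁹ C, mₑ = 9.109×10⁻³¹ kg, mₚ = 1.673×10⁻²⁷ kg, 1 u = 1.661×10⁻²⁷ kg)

v = √(2|q|V/m) = √(2·1.602×10⁻¹⁹·869/1.673×10⁻²⁷) ≈ 4.080×10⁵ m/s.
B = mv/(|q|r) = (1.673×10⁻²⁷)(4.080×10⁵)/((1.602×10⁻¹⁹)(3.23×10⁻³)) ≈ 1.32 T.

B ≈ 1.32 T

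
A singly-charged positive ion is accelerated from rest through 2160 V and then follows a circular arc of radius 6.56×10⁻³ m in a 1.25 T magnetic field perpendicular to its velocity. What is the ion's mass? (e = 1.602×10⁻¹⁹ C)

Combine |q|V = ½mv² and r = mv/(|q|B): eliminate v to get m = qB²r²/(2V).
m = (1.602×10⁻¹⁹)(1.25)²(6.56×10⁻³)²/(2·2160) ≈ 2.49×10⁻²⁷ kg.

m ≈ 2.49×10⁻²⁷ kg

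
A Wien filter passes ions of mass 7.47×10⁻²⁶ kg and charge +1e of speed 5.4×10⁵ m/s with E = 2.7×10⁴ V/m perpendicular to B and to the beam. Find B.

B = 0.050 T

Balance of forces in the selector: qE = qvB ⇒ B = E/v.
B = 2.7×10⁴/5.4×10⁵ = 0.050 T.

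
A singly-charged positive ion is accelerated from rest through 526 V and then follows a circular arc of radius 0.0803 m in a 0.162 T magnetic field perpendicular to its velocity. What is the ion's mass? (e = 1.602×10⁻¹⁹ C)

Combine |q|V = ½mv² and r = mv/(|q|B): eliminate v to get m = qB²r²/(2V).
m = (1.602×10⁻¹⁹)(0.162)²(0.0803)²/(2·526) ≈ 2.58×10⁻²⁶ kg.

m ≈ 2.58×10⁻²⁶ kg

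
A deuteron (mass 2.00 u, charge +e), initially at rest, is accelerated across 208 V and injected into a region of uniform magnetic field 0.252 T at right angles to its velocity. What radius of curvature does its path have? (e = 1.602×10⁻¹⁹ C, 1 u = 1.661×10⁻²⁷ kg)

r ≈ 0.0117 m

Acceleration: |q|V = ½mv² ⇒ v = √(2|q|V/m) = √(2·1.602×10⁻¹⁹·208/3.322×10⁻²⁷) ≈ 1.416×10⁵ m/s.
In the field: r = mv/(|q|B) = (3.322×10⁻²⁷)(1.416×10⁵)/((1.602×10⁻¹⁹)(0.252)) ≈ 0.0117 m.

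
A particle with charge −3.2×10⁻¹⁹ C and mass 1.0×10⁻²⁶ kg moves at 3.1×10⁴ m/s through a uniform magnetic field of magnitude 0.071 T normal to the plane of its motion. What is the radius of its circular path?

The magnetic force provides the centripetal force: |q|vB = mv²/r.
r = mv/(|q|B) = (1.0×10⁻²⁶)(3.1×10⁴)/((3.2×10⁻¹⁹)(0.071)) ≈ 0.014 m.

r ≈ 0.014 m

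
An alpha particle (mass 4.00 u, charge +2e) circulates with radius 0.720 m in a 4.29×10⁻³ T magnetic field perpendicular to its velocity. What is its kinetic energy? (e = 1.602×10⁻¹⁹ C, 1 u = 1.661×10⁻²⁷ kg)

KE ≈ 7.37×10⁻¹⁷ J

v = |q|Br/m, then KE = ½mv² = (qBr)²/(2m).
v = (3.204×10⁻¹⁹)(4.29×10⁻³)(0.720)/6.644×10⁻²⁷ ≈ 1.490×10⁵ m/s.
KE = ½(6.644×10⁻²⁷)(1.490×10⁵)² ≈ 7.37×10⁻¹⁷ J.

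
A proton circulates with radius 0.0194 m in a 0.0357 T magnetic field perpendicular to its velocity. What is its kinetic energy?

v = |q|Br/m, then KE = ½mv² = (qBr)²/(2m).
v = (1.602×10⁻¹⁹)(0.0357)(0.0194)/1.673×10⁻²⁷ ≈ 6.632×10⁴ m/s.
KE = ½(1.673×10⁻²⁷)(6.632×10⁴)² ≈ 3.68×10⁻¹⁸ J.

KE ≈ 3.68×10⁻¹⁸ J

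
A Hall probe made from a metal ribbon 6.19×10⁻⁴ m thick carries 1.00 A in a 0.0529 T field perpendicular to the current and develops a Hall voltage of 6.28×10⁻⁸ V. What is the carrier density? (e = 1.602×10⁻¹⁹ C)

n ≈ 8.49×10²⁷ m⁻³

From V_H = IB/(n e t), n = IB/(V_H e t).
n = (1.00)(0.0529)/((6.28×10⁻⁸)(1.602×10⁻¹⁹)(6.19×10⁻⁴)) ≈ 8.49×10²⁷ m⁻³.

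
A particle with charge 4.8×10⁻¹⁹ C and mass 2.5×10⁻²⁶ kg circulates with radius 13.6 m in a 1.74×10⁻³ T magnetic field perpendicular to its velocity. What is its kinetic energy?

KE ≈ 2.58×10⁻¹⁵ J

v = |q|Br/m, then KE = ½mv² = (qBr)²/(2m).
v = (4.8×10⁻¹⁹)(1.74×10⁻³)(13.6)/2.5×10⁻²⁶ ≈ 4.543×10⁵ m/s.
KE = ½(2.5×10⁻²⁶)(4.543×10⁵)² ≈ 2.58×10⁻¹⁵ J.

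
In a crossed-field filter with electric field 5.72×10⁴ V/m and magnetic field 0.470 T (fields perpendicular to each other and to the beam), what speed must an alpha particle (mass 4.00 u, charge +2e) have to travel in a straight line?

v = 1.22×10⁵ m/s

Zero net Lorentz force requires |qE| = |q v×B|, i.e. E = vB.
v = E/B = 5.72×10⁴/0.470 = 1.22×10⁵ m/s.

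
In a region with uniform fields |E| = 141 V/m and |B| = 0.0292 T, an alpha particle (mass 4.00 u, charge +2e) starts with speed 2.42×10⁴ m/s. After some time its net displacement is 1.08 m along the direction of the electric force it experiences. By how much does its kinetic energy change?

ΔKE ≈ 4.88×10⁻¹⁷ J

The magnetic force is always ⟂ v and does no work; only the electric force changes KE.
ΔKE = F_E · d = |q|E d = (3.204×10⁻¹⁹)(141)(1.08) ≈ 4.88×10⁻¹⁷ J.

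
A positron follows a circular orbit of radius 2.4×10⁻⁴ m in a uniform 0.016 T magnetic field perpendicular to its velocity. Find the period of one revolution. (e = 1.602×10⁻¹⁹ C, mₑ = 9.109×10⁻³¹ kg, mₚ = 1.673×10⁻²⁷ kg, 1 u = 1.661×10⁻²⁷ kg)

The cyclotron period depends only on m, q, B: T = 2πm/(|q|B).
T = 2π(9.109×10⁻³¹)/((1.602×10⁻¹⁹)(0.016)) ≈ 2.2×10⁻⁹ s.

T ≈ 2.2×10⁻⁹ s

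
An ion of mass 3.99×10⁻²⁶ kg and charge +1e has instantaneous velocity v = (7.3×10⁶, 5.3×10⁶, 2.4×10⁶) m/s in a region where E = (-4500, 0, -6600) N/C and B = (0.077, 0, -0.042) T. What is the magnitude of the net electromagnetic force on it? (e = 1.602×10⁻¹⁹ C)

v×B = (-2.23×10⁵, 4.91×10⁵, -4.08×10⁵) N/C.
E + v×B = (-2.27×10⁵, 4.91×10⁵, -4.15×10⁵) N/C.
F = q(E + v×B) = (1.602×10⁻¹⁹ C)·(-2.27×10⁵, 4.91×10⁵, -4.15×10⁵) = (-3.64×10⁻¹⁴, 7.87×10⁻¹⁴, -6.64×10⁻¹⁴) N.
|F| = 1.09×10⁻¹³ N.

|F| ≈ 1.09×10⁻¹³ N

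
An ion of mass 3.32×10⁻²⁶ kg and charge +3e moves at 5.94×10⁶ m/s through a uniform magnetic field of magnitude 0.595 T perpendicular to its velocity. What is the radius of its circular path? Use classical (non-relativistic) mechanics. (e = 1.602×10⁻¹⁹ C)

The magnetic force provides the centripetal force: |q|vB = mv²/r.
r = mv/(|q|B) = (3.32×10⁻²⁶)(5.94×10⁶)/((4.806×10⁻¹⁹)(0.595)) ≈ 0.690 m.

r ≈ 0.690 m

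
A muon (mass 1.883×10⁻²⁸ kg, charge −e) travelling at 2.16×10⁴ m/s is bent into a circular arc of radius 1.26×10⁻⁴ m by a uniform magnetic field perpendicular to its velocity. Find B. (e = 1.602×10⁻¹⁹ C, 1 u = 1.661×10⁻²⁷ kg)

B ≈ 0.201 T

From |q|vB = mv²/r, B = mv/(|q|r).
B = (1.883×10⁻²⁸)(2.16×10⁴)/((1.602×10⁻¹⁹)(1.26×10⁻⁴)) ≈ 0.201 T.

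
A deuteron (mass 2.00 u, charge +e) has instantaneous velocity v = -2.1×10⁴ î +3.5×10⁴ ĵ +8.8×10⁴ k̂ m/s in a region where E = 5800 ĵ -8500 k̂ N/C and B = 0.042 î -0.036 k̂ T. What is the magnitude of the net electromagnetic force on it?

v×B = (-1260, 2940, -1470) N/C.
E + v×B = (-1260, 8740, -9970) N/C.
F = q(E + v×B) = (1.602×10⁻¹⁹ C)·(-1260, 8740, -9970) = (-2.02×10⁻¹⁶, 1.40×10⁻¹⁵, -1.60×10⁻¹⁵) N.
|F| = 2.13×10⁻¹⁵ N.

|F| ≈ 2.13×10⁻¹⁵ N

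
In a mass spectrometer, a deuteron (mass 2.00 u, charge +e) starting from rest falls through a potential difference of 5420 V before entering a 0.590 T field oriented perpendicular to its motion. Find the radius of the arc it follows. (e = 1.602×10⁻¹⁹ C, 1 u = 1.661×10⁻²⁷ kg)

r ≈ 0.0254 m

Acceleration: |q|V = ½mv² ⇒ v = √(2|q|V/m) = √(2·1.602×10⁻¹⁹·5420/3.322×10⁻²⁷) ≈ 7.230×10⁵ m/s.
In the field: r = mv/(|q|B) = (3.322×10⁻²⁷)(7.230×10⁵)/((1.602×10⁻¹⁹)(0.590)) ≈ 0.0254 m.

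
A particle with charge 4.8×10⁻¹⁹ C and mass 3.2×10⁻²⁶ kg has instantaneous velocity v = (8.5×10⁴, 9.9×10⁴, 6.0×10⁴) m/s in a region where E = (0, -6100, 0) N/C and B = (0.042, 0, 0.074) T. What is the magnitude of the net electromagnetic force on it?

|F| ≈ 6.23×10⁻¹⁵ N

v×B = (7330, -3770, -4160) N/C.
E + v×B = (7330, -9870, -4160) N/C.
F = q(E + v×B) = (4.8×10⁻¹⁹ C)·(7330, -9870, -4160) = (3.52×10⁻¹⁵, -4.74×10⁻¹⁵, -2.00×10⁻¹⁵) N.
|F| = 6.23×10⁻¹⁵ N.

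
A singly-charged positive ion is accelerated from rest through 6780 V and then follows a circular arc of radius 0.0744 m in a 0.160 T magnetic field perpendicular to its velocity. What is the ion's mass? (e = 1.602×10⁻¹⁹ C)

Combine |q|V = ½mv² and r = mv/(|q|B): eliminate v to get m = qB²r²/(2V).
m = (1.602×10⁻¹⁹)(0.160)²(0.0744)²/(2·6780) ≈ 1.67×10⁻²⁷ kg.

m ≈ 1.67×10⁻²⁷ kg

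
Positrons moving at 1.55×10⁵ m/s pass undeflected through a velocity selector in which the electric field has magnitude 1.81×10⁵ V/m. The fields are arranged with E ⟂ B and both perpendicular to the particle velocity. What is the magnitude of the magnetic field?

B = 1.17 T

Balance of forces in the selector: qE = qvB ⇒ B = E/v.
B = 1.81×10⁵/1.55×10⁵ = 1.17 T.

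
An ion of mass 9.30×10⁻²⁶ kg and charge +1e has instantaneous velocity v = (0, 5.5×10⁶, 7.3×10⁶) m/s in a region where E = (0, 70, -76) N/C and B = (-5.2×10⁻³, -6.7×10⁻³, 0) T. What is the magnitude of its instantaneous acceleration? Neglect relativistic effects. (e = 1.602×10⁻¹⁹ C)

|a| ≈ 1.17×10¹¹ m/s²

v×B = (4.89×10⁴, -3.80×10⁴, 2.86×10⁴) N/C.
E + v×B = (4.89×10⁴, -3.79×10⁴, 2.85×10⁴) N/C.
F = q(E + v×B) = (1.602×10⁻¹⁹ C)·(4.89×10⁴, -3.79×10⁴, 2.85×10⁴) = (7.84×10⁻¹⁵, -6.07×10⁻¹⁵, 4.57×10⁻¹⁵) N.
|a| = |F|/m = 1.091×10⁻¹⁴/9.30×10⁻²⁶ ≈ 1.17×10¹¹ m/s².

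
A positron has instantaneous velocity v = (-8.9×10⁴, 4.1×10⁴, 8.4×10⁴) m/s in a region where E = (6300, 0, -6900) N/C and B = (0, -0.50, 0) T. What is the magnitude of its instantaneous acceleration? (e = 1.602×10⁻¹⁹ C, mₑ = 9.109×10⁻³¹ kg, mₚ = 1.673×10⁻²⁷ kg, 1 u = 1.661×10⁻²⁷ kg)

v×B = (4.20×10⁴, 0, 4.45×10⁴) N/C.
E + v×B = (4.83×10⁴, 0, 3.76×10⁴) N/C.
F = q(E + v×B) = (1.602×10⁻¹⁹ C)·(4.83×10⁴, 0, 3.76×10⁴) = (7.74×10⁻¹⁵, 0, 6.02×10⁻¹⁵) N.
|a| = |F|/m = 9.806×10⁻¹⁵/9.109×10⁻³¹ ≈ 1.08×10¹⁶ m/s².

|a| ≈ 1.08×10¹⁶ m/s²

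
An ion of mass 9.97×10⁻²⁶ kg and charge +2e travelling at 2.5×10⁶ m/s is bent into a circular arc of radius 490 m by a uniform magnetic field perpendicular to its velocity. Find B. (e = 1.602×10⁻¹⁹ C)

B ≈ 1.6×10⁻³ T

From |q|vB = mv²/r, B = mv/(|q|r).
B = (9.97×10⁻²⁶)(2.5×10⁶)/((3.204×10⁻¹⁹)(490)) ≈ 1.6×10⁻³ T.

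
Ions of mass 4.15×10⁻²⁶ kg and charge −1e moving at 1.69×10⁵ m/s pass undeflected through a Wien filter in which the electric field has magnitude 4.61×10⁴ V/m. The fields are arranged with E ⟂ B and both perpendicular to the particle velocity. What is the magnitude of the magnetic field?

B = 0.273 T

Balance of forces in the selector: qE = qvB ⇒ B = E/v.
B = 4.61×10⁴/1.69×10⁵ = 0.273 T.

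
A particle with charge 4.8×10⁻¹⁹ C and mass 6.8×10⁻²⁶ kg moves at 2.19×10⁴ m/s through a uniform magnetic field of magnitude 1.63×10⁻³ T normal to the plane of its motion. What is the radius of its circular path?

The magnetic force provides the centripetal force: |q|vB = mv²/r.
r = mv/(|q|B) = (6.8×10⁻²⁶)(2.19×10⁴)/((4.8×10⁻¹⁹)(1.63×10⁻³)) ≈ 1.90 m.

r ≈ 1.90 m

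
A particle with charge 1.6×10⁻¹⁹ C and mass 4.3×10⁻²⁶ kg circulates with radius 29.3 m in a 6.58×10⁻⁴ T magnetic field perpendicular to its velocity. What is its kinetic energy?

KE ≈ 691 eV

v = |q|Br/m, then KE = ½mv² = (qBr)²/(2m).
v = (1.6×10⁻¹⁹)(6.58×10⁻⁴)(29.3)/4.3×10⁻²⁶ ≈ 7.174×10⁴ m/s.
KE = ½(4.3×10⁻²⁶)(7.174×10⁴)² ≈ 1.11×10⁻¹⁶ J = 691 eV.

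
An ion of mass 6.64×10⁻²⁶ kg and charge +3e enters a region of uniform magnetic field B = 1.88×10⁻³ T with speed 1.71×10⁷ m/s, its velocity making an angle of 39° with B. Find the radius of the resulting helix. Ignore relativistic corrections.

v⊥ = v sinθ = 1.71×10⁷·sin39° ≈ 1.076×10⁷ m/s.
r = m v⊥/(|q|B) = (6.64×10⁻²⁶)(1.076×10⁷)/((4.806×10⁻¹⁹)(1.88×10⁻³)) ≈ 791 m.

r ≈ 791 m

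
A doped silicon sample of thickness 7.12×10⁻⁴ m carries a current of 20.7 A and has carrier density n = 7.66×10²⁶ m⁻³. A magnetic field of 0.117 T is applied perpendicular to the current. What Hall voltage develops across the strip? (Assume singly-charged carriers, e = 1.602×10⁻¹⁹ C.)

V_H = IB/(n e t).
V_H = (20.7)(0.117)/((7.66×10²⁶)(1.602×10⁻¹⁹)(7.12×10⁻⁴)) ≈ 2.77×10⁻⁵ V.

V_H ≈ 2.77×10⁻⁵ V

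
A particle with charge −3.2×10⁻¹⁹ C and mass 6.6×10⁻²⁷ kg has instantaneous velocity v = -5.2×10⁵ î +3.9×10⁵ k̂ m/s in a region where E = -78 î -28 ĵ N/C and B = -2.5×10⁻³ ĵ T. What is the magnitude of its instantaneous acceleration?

|a| ≈ 7.66×10¹⁰ m/s²

v×B = (975, 0, 1300) N/C.
E + v×B = (897, -28.0, 1300) N/C.
F = q(E + v×B) = (−3.2×10⁻¹⁹ C)·(897, -28.0, 1300) = (-2.87×10⁻¹⁶, 8.96×10⁻¹⁸, -4.16×10⁻¹⁶) N.
|a| = |F|/m = 5.055×10⁻¹⁶/6.6×10⁻²⁷ ≈ 7.66×10¹⁰ m/s².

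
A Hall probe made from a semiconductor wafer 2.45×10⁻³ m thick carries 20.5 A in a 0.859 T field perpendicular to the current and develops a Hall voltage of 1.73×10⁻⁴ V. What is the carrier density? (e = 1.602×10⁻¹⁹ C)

n ≈ 2.59×10²⁶ m⁻³

From V_H = IB/(n e t), n = IB/(V_H e t).
n = (20.5)(0.859)/((1.73×10⁻⁴)(1.602×10⁻¹⁹)(2.45×10⁻³)) ≈ 2.59×10²⁶ m⁻³.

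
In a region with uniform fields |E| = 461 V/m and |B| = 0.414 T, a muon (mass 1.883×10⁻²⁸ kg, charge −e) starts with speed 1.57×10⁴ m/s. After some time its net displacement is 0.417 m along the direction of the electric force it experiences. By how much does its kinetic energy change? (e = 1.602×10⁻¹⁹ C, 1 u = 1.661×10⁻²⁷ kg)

ΔKE ≈ 3.08×10⁻¹⁷ J

The magnetic force is always ⟂ v and does no work; only the electric force changes KE.
ΔKE = F_E · d = |q|E d = (1.602×10⁻¹⁹)(461)(0.417) ≈ 3.08×10⁻¹⁷ J.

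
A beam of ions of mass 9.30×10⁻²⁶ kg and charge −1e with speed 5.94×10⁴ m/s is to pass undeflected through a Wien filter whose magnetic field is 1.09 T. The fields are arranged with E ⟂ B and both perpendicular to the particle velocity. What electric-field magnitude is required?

For straight-line motion qE = qvB, so E = vB.
E = 5.94×10⁴ × 1.09 = 6.47×10⁴ V/m.

E = 6.47×10⁴ V/m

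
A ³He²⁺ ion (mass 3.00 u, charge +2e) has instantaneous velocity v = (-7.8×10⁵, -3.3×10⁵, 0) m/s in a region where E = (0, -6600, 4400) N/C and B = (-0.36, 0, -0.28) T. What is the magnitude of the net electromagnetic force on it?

v×B = (9.24×10⁴, -2.18×10⁵, -1.19×10⁵) N/C.
E + v×B = (9.24×10⁴, -2.25×10⁵, -1.14×10⁵) N/C.
F = q(E + v×B) = (3.204×10⁻¹⁹ C)·(9.24×10⁴, -2.25×10⁵, -1.14×10⁵) = (2.96×10⁻¹⁴, -7.21×10⁻¹⁴, -3.67×10⁻¹⁴) N.
|F| = 8.61×10⁻¹⁴ N.

|F| ≈ 8.61×10⁻¹⁴ N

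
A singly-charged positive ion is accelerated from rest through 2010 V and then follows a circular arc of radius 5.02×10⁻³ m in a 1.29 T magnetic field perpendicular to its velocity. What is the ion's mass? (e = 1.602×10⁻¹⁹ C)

m ≈ 1.67×10⁻²⁷ kg

Combine |q|V = ½mv² and r = mv/(|q|B): eliminate v to get m = qB²r²/(2V).
m = (1.602×10⁻¹⁹)(1.29)²(5.02×10⁻³)²/(2·2010) ≈ 1.67×10⁻²⁷ kg.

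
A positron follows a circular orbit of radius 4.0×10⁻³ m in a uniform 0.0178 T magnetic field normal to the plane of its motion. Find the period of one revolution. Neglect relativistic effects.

T ≈ 2.01×10⁻⁹ s

The cyclotron period depends only on m, q, B: T = 2πm/(|q|B).
T = 2π(9.109×10⁻³¹)/((1.602×10⁻¹⁹)(0.0178)) ≈ 2.01×10⁻⁹ s.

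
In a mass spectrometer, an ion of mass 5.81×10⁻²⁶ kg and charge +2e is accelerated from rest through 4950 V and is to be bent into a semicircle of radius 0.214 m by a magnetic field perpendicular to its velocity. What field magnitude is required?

B ≈ 0.198 T

v = √(2|q|V/m) = √(2·3.204×10⁻¹⁹·4950/5.81×10⁻²⁶) ≈ 2.337×10⁵ m/s.
B = mv/(|q|r) = (5.81×10⁻²⁶)(2.337×10⁵)/((3.204×10⁻¹⁹)(0.214)) ≈ 0.198 T.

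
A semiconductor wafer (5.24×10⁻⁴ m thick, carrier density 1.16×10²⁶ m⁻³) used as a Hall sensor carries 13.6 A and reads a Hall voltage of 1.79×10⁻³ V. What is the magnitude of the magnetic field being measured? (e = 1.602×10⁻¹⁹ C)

From V_H = IB/(n e t), B = V_H n e t / I.
B = (1.79×10⁻³)(1.16×10²⁶)(1.602×10⁻¹⁹)(5.24×10⁻⁴)/13.6 ≈ 1.28 T.

B ≈ 1.28 T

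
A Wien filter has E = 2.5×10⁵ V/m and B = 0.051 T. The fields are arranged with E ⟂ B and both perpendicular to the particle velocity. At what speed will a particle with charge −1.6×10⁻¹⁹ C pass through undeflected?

v = 4.9×10⁶ m/s

For undeflected motion the electric and magnetic forces balance: qE = qvB.
v = E/B = 2.5×10⁵/0.051 = 4.9×10⁶ m/s.
The result is independent of the particle's charge and mass.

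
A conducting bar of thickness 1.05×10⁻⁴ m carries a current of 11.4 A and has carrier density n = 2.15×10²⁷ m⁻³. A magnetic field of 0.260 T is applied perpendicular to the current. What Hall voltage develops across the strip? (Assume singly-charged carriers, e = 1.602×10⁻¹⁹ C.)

V_H ≈ 8.20×10⁻⁵ V

V_H = IB/(n e t).
V_H = (11.4)(0.260)/((2.15×10²⁷)(1.602×10⁻¹⁹)(1.05×10⁻⁴)) ≈ 8.20×10⁻⁵ V.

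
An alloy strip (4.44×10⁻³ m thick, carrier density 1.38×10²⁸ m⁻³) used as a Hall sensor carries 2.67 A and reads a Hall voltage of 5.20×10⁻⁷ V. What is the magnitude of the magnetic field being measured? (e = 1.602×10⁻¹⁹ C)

B ≈ 1.91 T

From V_H = IB/(n e t), B = V_H n e t / I.
B = (5.20×10⁻⁷)(1.38×10²⁸)(1.602×10⁻¹⁹)(4.44×10⁻³)/2.67 ≈ 1.91 T.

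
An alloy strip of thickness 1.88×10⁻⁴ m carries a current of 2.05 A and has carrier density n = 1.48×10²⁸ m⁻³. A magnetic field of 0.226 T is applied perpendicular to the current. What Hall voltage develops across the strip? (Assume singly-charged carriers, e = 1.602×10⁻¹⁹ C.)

V_H = IB/(n e t).
V_H = (2.05)(0.226)/((1.48×10²⁸)(1.602×10⁻¹⁹)(1.88×10⁻⁴)) ≈ 1.04×10⁻⁶ V.

V_H ≈ 1.04×10⁻⁶ V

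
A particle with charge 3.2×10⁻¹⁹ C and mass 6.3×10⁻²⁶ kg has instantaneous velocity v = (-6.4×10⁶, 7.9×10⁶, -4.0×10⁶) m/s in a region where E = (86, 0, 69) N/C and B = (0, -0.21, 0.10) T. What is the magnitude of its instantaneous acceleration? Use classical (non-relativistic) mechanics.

v×B = (-5.00×10⁴, 6.40×10⁵, 1.34×10⁶) N/C.
E + v×B = (-4.99×10⁴, 6.40×10⁵, 1.34×10⁶) N/C.
F = q(E + v×B) = (3.2×10⁻¹⁹ C)·(-4.99×10⁴, 6.40×10⁵, 1.34×10⁶) = (-1.60×10⁻¹⁴, 2.05×10⁻¹³, 4.30×10⁻¹³) N.
|a| = |F|/m = 4.766×10⁻¹³/6.3×10⁻²⁶ ≈ 7.57×10¹² m/s².

|a| ≈ 7.57×10¹² m/s²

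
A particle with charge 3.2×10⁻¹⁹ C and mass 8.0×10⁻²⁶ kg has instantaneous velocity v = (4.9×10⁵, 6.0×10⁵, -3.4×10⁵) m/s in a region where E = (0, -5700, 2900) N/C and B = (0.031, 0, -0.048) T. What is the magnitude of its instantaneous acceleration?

v×B = (-2.88×10⁴, 1.30×10⁴, -1.86×10⁴) N/C.
E + v×B = (-2.88×10⁴, 7280, -1.57×10⁴) N/C.
F = q(E + v×B) = (3.2×10⁻¹⁹ C)·(-2.88×10⁴, 7280, -1.57×10⁴) = (-9.22×10⁻¹⁵, 2.33×10⁻¹⁵, -5.02×10⁻¹⁵) N.
|a| = |F|/m = 1.075×10⁻¹⁴/8.0×10⁻²⁶ ≈ 1.34×10¹¹ m/s².

|a| ≈ 1.34×10¹¹ m/s²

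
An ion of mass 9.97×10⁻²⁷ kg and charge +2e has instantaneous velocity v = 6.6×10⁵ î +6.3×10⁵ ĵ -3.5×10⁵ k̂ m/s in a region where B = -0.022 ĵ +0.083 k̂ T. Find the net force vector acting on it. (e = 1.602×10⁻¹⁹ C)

F ≈ (1.43×10⁻¹⁴, -1.76×10⁻¹⁴, -4.65×10⁻¹⁵) N

v×B = (4.46×10⁴, -5.48×10⁴, -1.45×10⁴) N/C.
F = q v×B = (3.204×10⁻¹⁹ C)·(4.46×10⁴, -5.48×10⁴, -1.45×10⁴) = (1.43×10⁻¹⁴, -1.76×10⁻¹⁴, -4.65×10⁻¹⁵) N.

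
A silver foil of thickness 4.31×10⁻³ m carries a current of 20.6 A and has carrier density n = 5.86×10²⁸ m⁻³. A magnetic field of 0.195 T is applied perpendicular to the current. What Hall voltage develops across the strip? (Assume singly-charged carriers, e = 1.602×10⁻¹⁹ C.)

V_H ≈ 9.93×10⁻⁸ V

V_H = IB/(n e t).
V_H = (20.6)(0.195)/((5.86×10²⁸)(1.602×10⁻¹⁹)(4.31×10⁻³)) ≈ 9.93×10⁻⁸ V.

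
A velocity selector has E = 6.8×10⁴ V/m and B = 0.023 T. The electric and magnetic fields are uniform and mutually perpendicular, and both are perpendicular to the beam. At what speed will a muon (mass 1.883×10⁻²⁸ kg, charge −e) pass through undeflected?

v = 3.0×10⁶ m/s

Straight-line motion ⇒ electric and magnetic forces cancel, so E = vB.
v = E/B = 6.8×10⁴/0.023 = 3.0×10⁶ m/s.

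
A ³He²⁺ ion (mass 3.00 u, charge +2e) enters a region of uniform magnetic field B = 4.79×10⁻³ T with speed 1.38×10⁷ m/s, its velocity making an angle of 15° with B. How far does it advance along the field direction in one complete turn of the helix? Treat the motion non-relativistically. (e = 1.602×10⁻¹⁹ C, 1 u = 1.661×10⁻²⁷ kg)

v∥ = v cosθ = 1.38×10⁷·cos15° ≈ 1.333×10⁷ m/s.
T = 2πm/(|q|B) = 2π(4.983×10⁻²⁷)/((3.204×10⁻¹⁹)(4.79×10⁻³)) ≈ 2.040×10⁻⁵ s.
pitch = v∥ T = (1.333×10⁷)(2.040×10⁻⁵) ≈ 272 m.

p ≈ 272 m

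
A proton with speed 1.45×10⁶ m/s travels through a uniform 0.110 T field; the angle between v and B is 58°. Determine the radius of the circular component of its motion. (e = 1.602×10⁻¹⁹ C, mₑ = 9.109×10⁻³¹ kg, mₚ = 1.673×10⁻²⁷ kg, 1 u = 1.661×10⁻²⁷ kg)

v⊥ = v sinθ = 1.45×10⁶·sin58° ≈ 1.230×10⁶ m/s.
r = m v⊥/(|q|B) = (1.673×10⁻²⁷)(1.230×10⁶)/((1.602×10⁻¹⁹)(0.110)) ≈ 0.117 m.

r ≈ 0.117 m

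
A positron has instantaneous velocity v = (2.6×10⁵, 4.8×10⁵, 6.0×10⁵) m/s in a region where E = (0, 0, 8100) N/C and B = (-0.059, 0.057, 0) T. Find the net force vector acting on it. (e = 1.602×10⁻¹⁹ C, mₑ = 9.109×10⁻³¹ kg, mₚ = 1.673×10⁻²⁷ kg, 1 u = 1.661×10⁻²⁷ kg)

F ≈ (-5.48×10⁻¹⁵, -5.67×10⁻¹⁵, 8.21×10⁻¹⁵) N

v×B = (-3.42×10⁴, -3.54×10⁴, 4.31×10⁴) N/C.
E + v×B = (-3.42×10⁴, -3.54×10⁴, 5.12×10⁴) N/C.
F = q(E + v×B) = (1.602×10⁻¹⁹ C)·(-3.42×10⁴, -3.54×10⁴, 5.12×10⁴) = (-5.48×10⁻¹⁵, -5.67×10⁻¹⁵, 8.21×10⁻¹⁵) N.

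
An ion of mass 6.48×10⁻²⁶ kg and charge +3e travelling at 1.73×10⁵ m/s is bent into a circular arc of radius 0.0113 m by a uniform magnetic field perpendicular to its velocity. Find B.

B ≈ 2.06 T

From |q|vB = mv²/r, B = mv/(|q|r).
B = (6.48×10⁻²⁶)(1.73×10⁵)/((4.806×10⁻¹⁹)(0.0113)) ≈ 2.06 T.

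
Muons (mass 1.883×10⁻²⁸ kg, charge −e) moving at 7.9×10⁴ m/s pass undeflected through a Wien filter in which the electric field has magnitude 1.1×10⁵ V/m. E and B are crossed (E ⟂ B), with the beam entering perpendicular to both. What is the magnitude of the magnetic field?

Balance of forces in the selector: qE = qvB ⇒ B = E/v.
B = 1.1×10⁵/7.9×10⁴ = 1.4 T.

B = 1.4 T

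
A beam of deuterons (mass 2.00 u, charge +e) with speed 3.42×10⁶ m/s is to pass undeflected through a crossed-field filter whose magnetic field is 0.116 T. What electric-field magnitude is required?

E = 3.97×10⁵ V/m

For straight-line motion qE = qvB, so E = vB.
E = 3.42×10⁶ × 0.116 = 3.97×10⁵ V/m.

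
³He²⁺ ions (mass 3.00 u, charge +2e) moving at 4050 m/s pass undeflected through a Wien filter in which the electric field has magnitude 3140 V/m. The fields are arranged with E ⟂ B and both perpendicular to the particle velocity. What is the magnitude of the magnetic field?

Balance of forces in the selector: qE = qvB ⇒ B = E/v.
B = 3140/4050 = 0.775 T.

B = 0.775 T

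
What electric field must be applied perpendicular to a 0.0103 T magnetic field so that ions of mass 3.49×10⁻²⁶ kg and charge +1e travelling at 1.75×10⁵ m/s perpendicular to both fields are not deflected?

E = 1800 V/m

For straight-line motion qE = qvB, so E = vB.
E = 1.75×10⁵ × 0.0103 = 1800 V/m.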